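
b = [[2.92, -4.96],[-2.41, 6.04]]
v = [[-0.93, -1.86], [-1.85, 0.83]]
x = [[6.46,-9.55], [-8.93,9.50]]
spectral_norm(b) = 8.66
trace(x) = 15.96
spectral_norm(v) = 2.10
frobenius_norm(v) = 2.90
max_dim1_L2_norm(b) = 6.5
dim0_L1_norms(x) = [15.39, 19.05]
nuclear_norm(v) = 4.11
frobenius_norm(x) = 17.40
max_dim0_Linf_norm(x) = 9.55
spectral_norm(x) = 17.35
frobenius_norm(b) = 8.68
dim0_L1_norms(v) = [2.78, 2.69]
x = b @ v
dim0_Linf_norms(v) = [1.85, 1.86]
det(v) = -4.21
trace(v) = -0.10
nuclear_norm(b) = 9.32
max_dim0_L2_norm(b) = 7.82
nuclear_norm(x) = 18.73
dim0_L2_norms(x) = [11.02, 13.47]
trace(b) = 8.96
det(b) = 5.68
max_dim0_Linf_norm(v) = 1.86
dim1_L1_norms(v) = [2.79, 2.68]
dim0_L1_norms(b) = [5.33, 11.0]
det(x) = -23.91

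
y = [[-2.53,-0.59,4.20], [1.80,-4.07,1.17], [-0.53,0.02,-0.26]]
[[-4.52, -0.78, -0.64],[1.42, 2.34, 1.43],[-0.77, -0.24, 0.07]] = y@[[1.52,0.43,-0.03],[0.29,-0.38,-0.43],[-0.12,0.02,-0.23]]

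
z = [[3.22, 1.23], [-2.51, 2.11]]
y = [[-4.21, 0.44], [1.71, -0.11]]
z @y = [[-11.45, 1.28],[14.18, -1.34]]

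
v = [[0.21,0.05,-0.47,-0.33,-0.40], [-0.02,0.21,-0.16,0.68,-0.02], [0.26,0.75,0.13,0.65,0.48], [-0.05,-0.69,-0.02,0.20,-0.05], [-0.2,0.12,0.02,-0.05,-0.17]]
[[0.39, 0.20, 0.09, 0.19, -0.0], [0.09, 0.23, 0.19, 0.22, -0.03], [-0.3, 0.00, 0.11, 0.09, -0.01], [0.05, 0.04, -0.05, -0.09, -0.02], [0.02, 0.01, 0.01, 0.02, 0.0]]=v@[[-0.68, -0.25, -0.37, -0.59, -0.03], [-0.08, 0.01, 0.12, 0.17, 0.01], [-1.45, -0.74, -0.69, -1.12, -0.01], [-0.19, 0.15, 0.08, 0.01, -0.05], [0.51, 0.12, 0.33, 0.54, 0.05]]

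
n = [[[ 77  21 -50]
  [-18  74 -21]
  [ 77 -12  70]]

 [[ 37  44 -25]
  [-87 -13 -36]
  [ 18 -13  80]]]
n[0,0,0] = 77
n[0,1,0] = -18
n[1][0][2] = -25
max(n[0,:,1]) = 74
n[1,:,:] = [[37, 44, -25], [-87, -13, -36], [18, -13, 80]]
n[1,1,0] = -87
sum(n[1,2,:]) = 85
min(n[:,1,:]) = -87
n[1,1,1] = -13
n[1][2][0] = 18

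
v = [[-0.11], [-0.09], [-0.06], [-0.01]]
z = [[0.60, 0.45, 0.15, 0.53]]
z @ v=[[-0.12]]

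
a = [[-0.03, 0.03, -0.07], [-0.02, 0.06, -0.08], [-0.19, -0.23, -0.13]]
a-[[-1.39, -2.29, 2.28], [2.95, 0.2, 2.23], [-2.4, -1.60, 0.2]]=[[1.36, 2.32, -2.35],[-2.97, -0.14, -2.31],[2.21, 1.37, -0.33]]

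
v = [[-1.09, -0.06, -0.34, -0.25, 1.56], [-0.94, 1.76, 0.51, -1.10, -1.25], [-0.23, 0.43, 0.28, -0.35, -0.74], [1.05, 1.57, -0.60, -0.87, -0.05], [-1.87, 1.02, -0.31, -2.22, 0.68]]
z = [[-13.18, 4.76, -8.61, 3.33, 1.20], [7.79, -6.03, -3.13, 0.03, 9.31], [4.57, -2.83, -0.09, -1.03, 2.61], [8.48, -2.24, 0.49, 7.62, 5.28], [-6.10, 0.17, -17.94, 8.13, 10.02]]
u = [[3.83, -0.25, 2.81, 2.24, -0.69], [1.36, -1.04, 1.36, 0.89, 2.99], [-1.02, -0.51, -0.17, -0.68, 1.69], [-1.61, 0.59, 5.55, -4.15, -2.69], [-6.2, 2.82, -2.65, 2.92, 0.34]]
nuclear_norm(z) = 56.96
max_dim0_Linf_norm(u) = 6.2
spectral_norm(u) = 9.28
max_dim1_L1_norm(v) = 6.1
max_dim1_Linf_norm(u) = 6.2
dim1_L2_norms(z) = [16.82, 13.91, 6.06, 12.77, 22.93]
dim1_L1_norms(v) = [3.3, 5.56, 2.03, 4.14, 6.1]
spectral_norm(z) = 26.64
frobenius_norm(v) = 5.15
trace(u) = -1.19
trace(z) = -1.66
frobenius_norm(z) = 34.67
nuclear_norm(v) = 9.08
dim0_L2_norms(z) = [19.09, 8.49, 20.15, 11.68, 14.94]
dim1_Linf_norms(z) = [13.18, 9.31, 4.57, 8.48, 17.94]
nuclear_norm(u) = 24.06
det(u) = 83.10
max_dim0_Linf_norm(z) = 17.94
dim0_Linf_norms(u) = [6.2, 2.82, 5.55, 4.15, 2.99]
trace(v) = 0.76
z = v @ u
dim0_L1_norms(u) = [14.02, 5.21, 12.54, 10.88, 8.4]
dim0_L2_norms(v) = [2.59, 2.61, 0.95, 2.66, 2.24]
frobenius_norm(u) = 12.94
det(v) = -0.02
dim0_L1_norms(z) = [40.12, 16.03, 30.26, 20.14, 28.42]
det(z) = -22.25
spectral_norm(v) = 3.91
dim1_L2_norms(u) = [5.3, 3.81, 2.16, 7.63, 7.88]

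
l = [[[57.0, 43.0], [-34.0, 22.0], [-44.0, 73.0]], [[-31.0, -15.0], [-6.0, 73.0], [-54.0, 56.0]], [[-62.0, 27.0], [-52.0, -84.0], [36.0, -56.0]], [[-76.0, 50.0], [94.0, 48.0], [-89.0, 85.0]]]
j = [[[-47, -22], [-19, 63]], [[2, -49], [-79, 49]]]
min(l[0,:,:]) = -44.0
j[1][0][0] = 2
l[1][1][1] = 73.0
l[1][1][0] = -6.0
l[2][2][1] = -56.0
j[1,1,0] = -79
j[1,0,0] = 2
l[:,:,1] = [[43.0, 22.0, 73.0], [-15.0, 73.0, 56.0], [27.0, -84.0, -56.0], [50.0, 48.0, 85.0]]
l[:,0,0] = [57.0, -31.0, -62.0, -76.0]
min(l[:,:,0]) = -89.0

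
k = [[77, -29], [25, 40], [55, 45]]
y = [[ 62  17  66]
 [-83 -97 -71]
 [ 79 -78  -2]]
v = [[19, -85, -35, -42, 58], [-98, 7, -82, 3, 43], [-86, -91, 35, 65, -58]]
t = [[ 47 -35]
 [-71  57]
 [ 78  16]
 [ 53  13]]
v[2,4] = -58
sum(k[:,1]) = 56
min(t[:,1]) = -35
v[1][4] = 43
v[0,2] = -35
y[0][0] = 62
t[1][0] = -71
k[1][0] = 25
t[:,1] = [-35, 57, 16, 13]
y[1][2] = -71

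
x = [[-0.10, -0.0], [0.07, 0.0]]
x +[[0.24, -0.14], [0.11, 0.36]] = [[0.14,-0.14], [0.18,0.36]]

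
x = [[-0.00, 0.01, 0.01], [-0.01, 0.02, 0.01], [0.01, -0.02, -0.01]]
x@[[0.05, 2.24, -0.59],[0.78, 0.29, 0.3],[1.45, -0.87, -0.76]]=[[0.02, -0.01, -0.00], [0.03, -0.03, 0.00], [-0.03, 0.03, -0.0]]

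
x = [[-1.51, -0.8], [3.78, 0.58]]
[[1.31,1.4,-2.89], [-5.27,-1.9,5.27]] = x@[[-1.61, -0.33, 1.18], [1.40, -1.13, 1.39]]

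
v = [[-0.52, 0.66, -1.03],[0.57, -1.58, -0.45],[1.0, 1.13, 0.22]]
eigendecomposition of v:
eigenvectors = [[(0.11-0.61j), (0.11+0.61j), 0.54+0.00j], [0.05-0.26j, 0.05+0.26j, -0.82+0.00j], [(-0.74+0j), -0.74-0.00j, 0.18+0.00j]]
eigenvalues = [(-0.01+1.22j), (-0.01-1.22j), (-1.86+0j)]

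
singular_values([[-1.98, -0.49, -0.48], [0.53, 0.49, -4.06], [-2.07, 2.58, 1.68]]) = [4.72, 3.06, 1.89]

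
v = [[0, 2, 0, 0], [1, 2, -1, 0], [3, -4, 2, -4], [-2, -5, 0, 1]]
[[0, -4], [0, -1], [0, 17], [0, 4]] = v @ [[0, 3], [0, -2], [0, 0], [0, 0]]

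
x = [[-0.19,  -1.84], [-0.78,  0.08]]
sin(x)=[[-0.12, -1.42], [-0.60, 0.08]]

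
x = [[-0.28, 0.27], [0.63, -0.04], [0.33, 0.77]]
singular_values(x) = [0.89, 0.68]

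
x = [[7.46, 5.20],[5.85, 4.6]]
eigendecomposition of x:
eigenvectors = [[0.77, -0.59], [0.63, 0.81]]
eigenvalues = [11.73, 0.33]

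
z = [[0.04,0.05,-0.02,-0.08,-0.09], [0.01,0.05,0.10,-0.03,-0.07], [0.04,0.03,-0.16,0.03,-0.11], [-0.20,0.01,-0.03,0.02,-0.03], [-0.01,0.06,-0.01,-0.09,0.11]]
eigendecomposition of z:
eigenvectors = [[(0.03+0.38j), 0.03-0.38j, (-0.08+0j), (-0.48+0.02j), -0.48-0.02j], [-0.18+0.40j, (-0.18-0.4j), 0.83+0.00j, (0.03-0.1j), 0.03+0.10j], [(-0.23+0.12j), -0.23-0.12j, 0.19+0.00j, -0.40+0.21j, (-0.4-0.21j)], [(-0.37-0.34j), -0.37+0.34j, 0.52+0.00j, -0.69+0.00j, (-0.69-0j)], [(0.59+0j), (0.59-0j), -0.03+0.00j, (-0.28+0.01j), -0.28-0.01j]]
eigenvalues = [(0.15+0.08j), (0.15-0.08j), (0.06+0j), (-0.15+0.02j), (-0.15-0.02j)]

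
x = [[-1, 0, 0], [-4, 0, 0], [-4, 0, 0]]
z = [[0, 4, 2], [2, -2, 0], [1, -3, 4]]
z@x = [[-24, 0, 0], [6, 0, 0], [-5, 0, 0]]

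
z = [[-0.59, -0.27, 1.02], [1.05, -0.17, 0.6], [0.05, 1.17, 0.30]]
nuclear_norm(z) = 3.64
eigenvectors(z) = [[0.67+0.00j, (0.67-0j), 0.33+0.00j],  [-0.14-0.56j, -0.14+0.56j, 0.57+0.00j],  [-0.20+0.42j, -0.20-0.42j, (0.75+0j)]]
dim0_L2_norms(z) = [1.21, 1.21, 1.22]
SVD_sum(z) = [[0.29,  -0.01,  0.46], [0.58,  -0.02,  0.9], [0.14,  -0.0,  0.22]] + [[-0.35,  -0.66,  0.21], [0.08,  0.14,  -0.05], [0.42,  0.79,  -0.25]] + [[-0.53,  0.40,  0.35], [0.39,  -0.29,  -0.26], [-0.51,  0.38,  0.34]]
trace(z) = -0.46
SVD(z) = [[-0.44, -0.63, -0.64], [-0.87, 0.14, 0.47], [-0.21, 0.76, -0.61]] @ diag([1.232401253292142, 1.2248768835168604, 1.1811281772568036]) @ [[-0.54, 0.02, -0.84],[0.46, 0.85, -0.27],[0.71, -0.53, -0.47]]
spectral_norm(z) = 1.23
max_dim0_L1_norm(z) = 1.92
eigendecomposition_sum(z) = [[-0.37+0.39j, -0.25-0.40j, (0.36+0.13j)], [0.40+0.22j, (-0.28+0.29j), (0.04-0.33j)], [-0.13-0.35j, 0.33-0.04j, -0.19+0.18j]] + [[-0.37-0.39j,-0.25+0.40j,0.36-0.13j], [(0.4-0.22j),(-0.28-0.29j),0.04+0.33j], [(-0.13+0.35j),0.33+0.04j,-0.19-0.18j]] + [[(0.14-0j),(0.23+0j),0.31+0.00j], [(0.24-0j),0.40+0.00j,(0.53+0j)], [(0.32-0j),0.51+0.00j,0.68+0.00j]]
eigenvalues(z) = [(-0.84+0.87j), (-0.84-0.87j), (1.22+0j)]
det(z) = 1.78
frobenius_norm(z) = 2.10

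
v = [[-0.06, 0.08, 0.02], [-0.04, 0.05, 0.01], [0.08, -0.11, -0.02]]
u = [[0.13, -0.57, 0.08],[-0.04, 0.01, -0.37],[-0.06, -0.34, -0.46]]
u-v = [[0.19,-0.65,0.06], [0.0,-0.04,-0.38], [-0.14,-0.23,-0.44]]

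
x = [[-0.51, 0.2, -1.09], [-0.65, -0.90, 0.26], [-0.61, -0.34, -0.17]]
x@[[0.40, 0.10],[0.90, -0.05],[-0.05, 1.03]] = [[0.03, -1.18], [-1.08, 0.25], [-0.54, -0.22]]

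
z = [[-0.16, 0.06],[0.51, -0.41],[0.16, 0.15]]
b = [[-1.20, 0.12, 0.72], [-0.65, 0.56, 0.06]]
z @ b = [[0.15,0.01,-0.11], [-0.35,-0.17,0.34], [-0.29,0.10,0.12]]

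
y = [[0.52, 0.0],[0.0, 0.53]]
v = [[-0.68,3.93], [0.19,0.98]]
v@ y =[[-0.35,2.08], [0.1,0.52]]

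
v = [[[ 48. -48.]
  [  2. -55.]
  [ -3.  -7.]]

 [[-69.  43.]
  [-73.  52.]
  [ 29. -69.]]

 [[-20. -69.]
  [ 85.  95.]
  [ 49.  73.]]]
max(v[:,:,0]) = 85.0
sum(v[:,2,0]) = 75.0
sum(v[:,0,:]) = -115.0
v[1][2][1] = -69.0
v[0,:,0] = [48.0, 2.0, -3.0]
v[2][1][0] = 85.0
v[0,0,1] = -48.0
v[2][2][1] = 73.0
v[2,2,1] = 73.0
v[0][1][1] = -55.0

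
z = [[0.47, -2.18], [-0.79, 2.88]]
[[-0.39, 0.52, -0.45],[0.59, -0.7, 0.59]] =z@[[-0.45, 0.09, 0.02], [0.08, -0.22, 0.21]]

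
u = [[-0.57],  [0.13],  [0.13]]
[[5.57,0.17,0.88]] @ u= [[-3.04]]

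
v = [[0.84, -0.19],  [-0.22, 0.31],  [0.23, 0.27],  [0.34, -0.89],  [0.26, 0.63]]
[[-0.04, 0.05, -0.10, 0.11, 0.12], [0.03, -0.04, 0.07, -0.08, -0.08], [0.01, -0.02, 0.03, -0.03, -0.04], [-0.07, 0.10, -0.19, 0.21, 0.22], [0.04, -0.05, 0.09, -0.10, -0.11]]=v @ [[-0.03,0.04,-0.08,0.09,0.09], [0.07,-0.10,0.18,-0.20,-0.21]]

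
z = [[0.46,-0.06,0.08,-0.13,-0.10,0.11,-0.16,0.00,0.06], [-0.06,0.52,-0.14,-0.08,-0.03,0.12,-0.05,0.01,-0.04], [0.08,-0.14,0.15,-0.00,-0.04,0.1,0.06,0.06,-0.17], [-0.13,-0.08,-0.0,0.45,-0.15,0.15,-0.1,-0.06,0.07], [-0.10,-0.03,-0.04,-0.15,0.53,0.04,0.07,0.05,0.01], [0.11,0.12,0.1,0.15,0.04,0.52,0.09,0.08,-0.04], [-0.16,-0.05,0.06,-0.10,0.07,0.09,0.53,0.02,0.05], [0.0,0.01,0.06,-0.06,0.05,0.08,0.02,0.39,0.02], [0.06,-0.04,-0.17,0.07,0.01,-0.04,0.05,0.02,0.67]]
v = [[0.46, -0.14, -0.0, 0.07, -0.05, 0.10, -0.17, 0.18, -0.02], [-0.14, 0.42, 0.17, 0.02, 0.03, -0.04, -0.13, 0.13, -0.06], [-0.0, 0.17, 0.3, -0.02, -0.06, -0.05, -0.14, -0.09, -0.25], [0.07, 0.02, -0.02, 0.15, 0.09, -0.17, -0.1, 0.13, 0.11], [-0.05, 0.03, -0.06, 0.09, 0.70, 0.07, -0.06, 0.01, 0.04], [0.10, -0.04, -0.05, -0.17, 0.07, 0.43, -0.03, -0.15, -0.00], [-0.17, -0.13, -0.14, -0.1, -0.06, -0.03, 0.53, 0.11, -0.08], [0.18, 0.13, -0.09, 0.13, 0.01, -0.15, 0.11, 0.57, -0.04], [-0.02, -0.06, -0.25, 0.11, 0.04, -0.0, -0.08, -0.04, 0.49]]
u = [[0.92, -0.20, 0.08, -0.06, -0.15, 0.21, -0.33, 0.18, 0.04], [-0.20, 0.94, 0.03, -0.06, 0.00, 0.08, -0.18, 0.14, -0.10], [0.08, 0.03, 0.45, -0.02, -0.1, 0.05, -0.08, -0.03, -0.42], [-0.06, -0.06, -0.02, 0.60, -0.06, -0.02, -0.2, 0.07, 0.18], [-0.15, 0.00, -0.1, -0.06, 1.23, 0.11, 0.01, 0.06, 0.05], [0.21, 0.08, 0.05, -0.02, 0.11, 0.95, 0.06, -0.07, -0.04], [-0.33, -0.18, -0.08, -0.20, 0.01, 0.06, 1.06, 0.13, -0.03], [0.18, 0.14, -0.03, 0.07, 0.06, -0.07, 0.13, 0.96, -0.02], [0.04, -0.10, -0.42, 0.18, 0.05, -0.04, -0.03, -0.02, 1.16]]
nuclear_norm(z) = 4.22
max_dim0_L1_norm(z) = 1.25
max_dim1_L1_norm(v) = 1.41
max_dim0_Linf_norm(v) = 0.7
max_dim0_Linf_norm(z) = 0.67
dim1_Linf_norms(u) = [0.92, 0.94, 0.45, 0.6, 1.23, 0.95, 1.06, 0.96, 1.16]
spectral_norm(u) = 1.46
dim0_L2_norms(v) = [0.56, 0.51, 0.46, 0.32, 0.72, 0.51, 0.62, 0.66, 0.57]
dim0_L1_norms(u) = [2.17, 1.73, 1.26, 1.27, 1.77, 1.59, 2.08, 1.66, 2.04]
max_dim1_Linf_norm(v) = 0.7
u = z + v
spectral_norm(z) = 0.77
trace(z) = 4.22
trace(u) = 8.27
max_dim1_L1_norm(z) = 1.25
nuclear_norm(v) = 4.06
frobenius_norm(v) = 1.68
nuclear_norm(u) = 8.27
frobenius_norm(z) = 1.63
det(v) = 0.00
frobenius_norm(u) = 3.07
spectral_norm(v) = 0.80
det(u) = 0.08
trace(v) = 4.05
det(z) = 0.00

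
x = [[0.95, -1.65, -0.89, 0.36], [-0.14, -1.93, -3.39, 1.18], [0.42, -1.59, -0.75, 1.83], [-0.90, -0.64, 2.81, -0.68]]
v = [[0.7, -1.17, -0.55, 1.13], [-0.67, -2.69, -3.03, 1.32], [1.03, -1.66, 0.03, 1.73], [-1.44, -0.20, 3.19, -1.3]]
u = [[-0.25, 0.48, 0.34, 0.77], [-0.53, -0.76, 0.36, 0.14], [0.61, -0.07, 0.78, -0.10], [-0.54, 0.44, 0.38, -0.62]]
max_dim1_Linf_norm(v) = 3.19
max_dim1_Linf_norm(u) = 0.78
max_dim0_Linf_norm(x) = 3.39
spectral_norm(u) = 1.01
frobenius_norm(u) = 2.00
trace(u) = -0.85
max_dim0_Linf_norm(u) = 0.78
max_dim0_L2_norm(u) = 1.0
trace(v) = -3.26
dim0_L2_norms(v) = [2.02, 3.38, 4.43, 2.78]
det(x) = 16.92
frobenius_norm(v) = 6.54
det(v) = 2.56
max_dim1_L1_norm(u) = 1.98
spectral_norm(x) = 5.35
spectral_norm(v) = 5.56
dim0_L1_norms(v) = [3.84, 5.72, 6.8, 5.48]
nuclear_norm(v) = 10.50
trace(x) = -2.41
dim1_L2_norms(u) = [1.0, 1.0, 1.0, 1.01]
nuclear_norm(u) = 4.01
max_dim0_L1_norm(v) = 6.8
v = u + x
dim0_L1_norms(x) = [2.41, 5.81, 7.84, 4.05]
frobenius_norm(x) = 6.11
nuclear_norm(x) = 10.10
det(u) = -1.01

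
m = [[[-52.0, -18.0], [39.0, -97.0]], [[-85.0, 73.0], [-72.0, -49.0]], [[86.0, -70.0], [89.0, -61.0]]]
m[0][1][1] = -97.0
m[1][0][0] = -85.0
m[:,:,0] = [[-52.0, 39.0], [-85.0, -72.0], [86.0, 89.0]]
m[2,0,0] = 86.0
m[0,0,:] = [-52.0, -18.0]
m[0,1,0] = 39.0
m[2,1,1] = -61.0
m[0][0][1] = -18.0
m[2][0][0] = 86.0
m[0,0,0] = -52.0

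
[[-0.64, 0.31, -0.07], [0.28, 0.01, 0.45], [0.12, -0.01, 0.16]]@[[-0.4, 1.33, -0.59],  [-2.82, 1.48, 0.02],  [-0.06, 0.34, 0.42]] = [[-0.61, -0.42, 0.35], [-0.17, 0.54, 0.02], [-0.03, 0.2, -0.00]]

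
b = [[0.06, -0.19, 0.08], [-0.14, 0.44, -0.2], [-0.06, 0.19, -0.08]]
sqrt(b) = [[0.08,-0.26,0.03], [-0.22,0.68,-0.3], [-0.08,0.26,-0.03]]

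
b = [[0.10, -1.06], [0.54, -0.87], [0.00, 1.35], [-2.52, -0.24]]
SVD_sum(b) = [[0.09, 0.0], [0.53, 0.01], [0.01, 0.0], [-2.52, -0.03]] + [[0.01, -1.06], [0.01, -0.88], [-0.01, 1.35], [0.0, -0.21]]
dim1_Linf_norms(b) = [1.06, 0.87, 1.35, 2.52]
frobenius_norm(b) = 3.23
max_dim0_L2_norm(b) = 2.58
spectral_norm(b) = 2.58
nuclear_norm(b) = 4.52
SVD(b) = [[-0.03, -0.55], [-0.21, -0.45], [-0.01, 0.7], [0.98, -0.11]] @ diag([2.5792035269253715, 1.9391516616024966]) @ [[-1.0, -0.01], [-0.01, 1.0]]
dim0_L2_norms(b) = [2.58, 1.94]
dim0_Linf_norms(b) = [2.52, 1.35]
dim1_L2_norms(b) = [1.06, 1.02, 1.35, 2.53]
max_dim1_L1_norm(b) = 2.76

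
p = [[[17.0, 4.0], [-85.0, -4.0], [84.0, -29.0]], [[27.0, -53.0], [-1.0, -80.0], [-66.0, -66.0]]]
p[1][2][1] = -66.0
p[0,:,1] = [4.0, -4.0, -29.0]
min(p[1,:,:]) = -80.0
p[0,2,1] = -29.0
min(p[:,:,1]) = -80.0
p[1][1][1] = -80.0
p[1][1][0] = -1.0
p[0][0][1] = 4.0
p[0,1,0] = -85.0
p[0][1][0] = -85.0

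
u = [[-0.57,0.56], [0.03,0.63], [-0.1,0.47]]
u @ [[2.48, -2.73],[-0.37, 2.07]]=[[-1.62, 2.72], [-0.16, 1.22], [-0.42, 1.25]]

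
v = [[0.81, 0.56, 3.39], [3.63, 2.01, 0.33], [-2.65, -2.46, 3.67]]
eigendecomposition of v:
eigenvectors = [[-0.58+0.00j, -0.27+0.43j, -0.27-0.43j], [(0.81+0j), (0.25+0.47j), 0.25-0.47j], [(0.1+0j), -0.68+0.00j, (-0.68-0j)]]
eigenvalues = [(-0.57+0j), (3.53+3.36j), (3.53-3.36j)]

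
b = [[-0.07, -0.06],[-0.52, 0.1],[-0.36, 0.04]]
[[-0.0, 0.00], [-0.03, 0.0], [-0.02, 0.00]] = b @ [[0.06, -0.00], [0.01, -0.00]]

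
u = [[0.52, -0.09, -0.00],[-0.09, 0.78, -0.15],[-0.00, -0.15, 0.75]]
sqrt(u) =[[0.72, -0.06, -0.00], [-0.06, 0.88, -0.09], [-0.00, -0.09, 0.86]]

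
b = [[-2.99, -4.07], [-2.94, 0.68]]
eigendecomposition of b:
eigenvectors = [[-0.89, 0.58],[-0.46, -0.82]]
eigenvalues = [-5.07, 2.76]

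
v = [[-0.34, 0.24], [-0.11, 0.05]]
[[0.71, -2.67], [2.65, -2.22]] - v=[[1.05,-2.91], [2.76,-2.27]]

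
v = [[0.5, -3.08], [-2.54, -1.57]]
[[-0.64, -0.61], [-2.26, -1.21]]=v@[[0.69, 0.32], [0.32, 0.25]]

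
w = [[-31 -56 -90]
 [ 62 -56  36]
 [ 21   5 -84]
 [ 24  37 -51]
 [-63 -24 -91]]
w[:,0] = [-31, 62, 21, 24, -63]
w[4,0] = -63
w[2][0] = 21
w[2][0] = 21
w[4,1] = -24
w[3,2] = -51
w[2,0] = 21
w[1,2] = 36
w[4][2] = -91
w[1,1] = -56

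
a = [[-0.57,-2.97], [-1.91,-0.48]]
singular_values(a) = [3.19, 1.69]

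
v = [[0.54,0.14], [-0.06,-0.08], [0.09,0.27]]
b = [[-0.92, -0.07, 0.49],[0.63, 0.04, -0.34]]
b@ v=[[-0.45, 0.01], [0.31, -0.01]]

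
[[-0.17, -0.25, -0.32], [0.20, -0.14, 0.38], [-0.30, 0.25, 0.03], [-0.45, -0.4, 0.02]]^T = [[-0.17, 0.20, -0.3, -0.45],  [-0.25, -0.14, 0.25, -0.4],  [-0.32, 0.38, 0.03, 0.02]]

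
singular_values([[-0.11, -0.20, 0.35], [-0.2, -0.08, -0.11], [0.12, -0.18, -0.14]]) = [0.43, 0.26, 0.23]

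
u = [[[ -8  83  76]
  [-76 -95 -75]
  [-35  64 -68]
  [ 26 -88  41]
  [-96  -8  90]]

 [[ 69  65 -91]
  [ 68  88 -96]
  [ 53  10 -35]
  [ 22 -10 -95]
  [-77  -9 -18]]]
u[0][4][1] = -8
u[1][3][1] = -10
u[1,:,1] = [65, 88, 10, -10, -9]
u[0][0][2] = 76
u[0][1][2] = -75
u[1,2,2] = -35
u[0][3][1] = -88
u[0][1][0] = -76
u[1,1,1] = 88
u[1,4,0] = -77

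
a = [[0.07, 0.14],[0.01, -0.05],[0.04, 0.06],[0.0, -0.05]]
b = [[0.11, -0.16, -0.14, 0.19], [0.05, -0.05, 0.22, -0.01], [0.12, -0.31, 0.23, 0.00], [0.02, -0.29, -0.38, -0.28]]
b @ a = [[0.00, 0.01], [0.01, 0.02], [0.01, 0.05], [-0.02, 0.01]]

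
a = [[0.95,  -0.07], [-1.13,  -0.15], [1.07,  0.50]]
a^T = [[0.95, -1.13, 1.07], [-0.07, -0.15, 0.5]]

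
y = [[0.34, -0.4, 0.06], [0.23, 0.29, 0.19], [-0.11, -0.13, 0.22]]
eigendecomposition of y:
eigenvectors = [[0.72+0.00j, (0.72-0j), -0.63+0.00j],[0.14-0.58j, (0.14+0.58j), (0.05+0j)],[0.17+0.31j, 0.17-0.31j, 0.77+0.00j]]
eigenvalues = [(0.27+0.35j), (0.27-0.35j), (0.3+0j)]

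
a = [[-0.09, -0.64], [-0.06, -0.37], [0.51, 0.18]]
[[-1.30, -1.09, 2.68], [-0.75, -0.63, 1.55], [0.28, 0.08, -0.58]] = a@[[-0.18, -0.46, 0.36], [2.05, 1.77, -4.24]]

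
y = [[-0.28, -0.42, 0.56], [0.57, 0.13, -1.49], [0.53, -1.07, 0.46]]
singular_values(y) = [1.82, 1.19, 0.23]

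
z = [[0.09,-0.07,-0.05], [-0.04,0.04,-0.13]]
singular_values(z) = [0.14, 0.12]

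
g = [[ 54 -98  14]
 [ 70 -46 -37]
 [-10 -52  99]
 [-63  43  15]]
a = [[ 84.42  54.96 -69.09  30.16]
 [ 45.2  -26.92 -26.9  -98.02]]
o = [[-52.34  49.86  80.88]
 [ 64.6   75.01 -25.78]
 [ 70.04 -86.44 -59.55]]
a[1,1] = -26.92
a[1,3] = -98.02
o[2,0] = 70.04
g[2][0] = -10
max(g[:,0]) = 70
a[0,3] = 30.16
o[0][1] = 49.86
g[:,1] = [-98, -46, -52, 43]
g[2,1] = -52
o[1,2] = -25.78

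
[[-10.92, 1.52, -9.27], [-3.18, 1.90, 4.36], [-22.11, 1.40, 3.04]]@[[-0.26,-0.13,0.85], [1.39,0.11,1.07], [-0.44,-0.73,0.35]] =[[9.03, 8.35, -10.90], [1.55, -2.56, 0.86], [6.36, 0.81, -16.23]]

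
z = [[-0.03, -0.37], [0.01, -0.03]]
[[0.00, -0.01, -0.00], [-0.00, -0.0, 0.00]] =z @ [[-0.02, -0.05, 0.04], [-0.0, 0.04, 0.01]]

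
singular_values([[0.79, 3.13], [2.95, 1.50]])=[4.21, 1.91]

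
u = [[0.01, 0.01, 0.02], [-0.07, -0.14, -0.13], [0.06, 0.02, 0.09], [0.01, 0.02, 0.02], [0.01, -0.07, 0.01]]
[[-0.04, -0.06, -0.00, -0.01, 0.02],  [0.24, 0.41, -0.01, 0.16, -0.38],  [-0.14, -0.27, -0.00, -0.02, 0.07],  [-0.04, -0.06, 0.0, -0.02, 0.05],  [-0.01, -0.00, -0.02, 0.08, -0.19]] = u @ [[2.11,  -2.31,  0.78,  -0.1,  1.90],[-0.03,  -0.46,  0.29,  -1.21,  2.86],[-2.93,  -1.4,  -0.62,  0.11,  -1.15]]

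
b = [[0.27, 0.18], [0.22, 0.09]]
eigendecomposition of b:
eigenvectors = [[0.81, -0.50], [0.58, 0.86]]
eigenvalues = [0.4, -0.04]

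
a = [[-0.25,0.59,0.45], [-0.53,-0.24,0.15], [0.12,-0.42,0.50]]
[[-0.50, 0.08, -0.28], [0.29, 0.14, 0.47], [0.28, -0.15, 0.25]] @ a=[[0.05, -0.20, -0.35], [-0.09, -0.06, 0.39], [0.04, 0.10, 0.23]]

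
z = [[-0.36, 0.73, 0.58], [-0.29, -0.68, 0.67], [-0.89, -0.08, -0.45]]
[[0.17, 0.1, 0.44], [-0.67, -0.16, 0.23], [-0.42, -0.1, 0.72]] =z @ [[0.50, 0.10, -0.86], [0.61, 0.19, 0.11], [-0.16, -0.01, 0.09]]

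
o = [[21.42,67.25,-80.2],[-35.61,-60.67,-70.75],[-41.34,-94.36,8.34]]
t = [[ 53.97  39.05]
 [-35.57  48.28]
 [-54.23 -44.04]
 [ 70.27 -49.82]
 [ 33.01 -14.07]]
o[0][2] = -80.2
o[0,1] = 67.25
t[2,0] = -54.23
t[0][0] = 53.97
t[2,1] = -44.04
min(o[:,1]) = -94.36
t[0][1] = 39.05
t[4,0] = 33.01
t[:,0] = [53.97, -35.57, -54.23, 70.27, 33.01]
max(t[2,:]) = -44.04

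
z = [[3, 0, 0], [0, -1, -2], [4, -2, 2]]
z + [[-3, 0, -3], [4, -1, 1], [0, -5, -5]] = [[0, 0, -3], [4, -2, -1], [4, -7, -3]]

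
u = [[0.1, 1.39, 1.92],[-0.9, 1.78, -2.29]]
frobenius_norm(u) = 3.85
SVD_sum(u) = [[0.35, -0.43, 1.17], [-0.79, 0.96, -2.62]] + [[-0.25, 1.82, 0.75], [-0.11, 0.82, 0.33]]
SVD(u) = [[-0.41, 0.91], [0.91, 0.41]] @ diag([3.1817612222427774, 2.1742574651204842]) @ [[-0.27, 0.33, -0.9], [-0.13, 0.92, 0.38]]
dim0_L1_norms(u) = [1.0, 3.17, 4.21]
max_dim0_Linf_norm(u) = 2.29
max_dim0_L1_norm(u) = 4.21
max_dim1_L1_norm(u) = 4.97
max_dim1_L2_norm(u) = 3.04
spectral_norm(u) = 3.18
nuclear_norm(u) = 5.36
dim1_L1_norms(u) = [3.41, 4.97]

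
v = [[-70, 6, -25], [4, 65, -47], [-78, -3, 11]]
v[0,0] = -70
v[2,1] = -3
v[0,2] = -25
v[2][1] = -3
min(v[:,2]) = -47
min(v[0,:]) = -70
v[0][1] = 6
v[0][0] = -70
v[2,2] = 11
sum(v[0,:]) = -89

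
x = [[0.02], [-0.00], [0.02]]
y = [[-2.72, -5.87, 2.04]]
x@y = [[-0.05, -0.12, 0.04], [0.0, 0.00, 0.0], [-0.05, -0.12, 0.04]]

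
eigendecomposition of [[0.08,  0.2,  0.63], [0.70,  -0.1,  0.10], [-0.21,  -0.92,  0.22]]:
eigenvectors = [[(-0.59+0j), (0.15-0.51j), (0.15+0.51j)], [0.63+0.00j, -0.20-0.41j, (-0.2+0.41j)], [(0.51+0j), 0.71+0.00j, 0.71-0.00j]]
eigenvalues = [(-0.68+0j), (0.44+0.69j), (0.44-0.69j)]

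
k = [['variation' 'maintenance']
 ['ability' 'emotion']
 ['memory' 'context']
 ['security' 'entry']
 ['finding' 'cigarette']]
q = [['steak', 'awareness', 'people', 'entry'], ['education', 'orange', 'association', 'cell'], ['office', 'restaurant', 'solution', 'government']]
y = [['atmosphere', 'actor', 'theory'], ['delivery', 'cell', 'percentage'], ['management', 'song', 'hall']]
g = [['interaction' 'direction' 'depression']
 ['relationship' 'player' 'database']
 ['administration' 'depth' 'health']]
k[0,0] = 'variation'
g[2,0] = 'administration'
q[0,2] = 'people'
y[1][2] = 'percentage'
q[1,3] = 'cell'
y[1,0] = 'delivery'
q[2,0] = 'office'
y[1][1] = 'cell'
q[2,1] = 'restaurant'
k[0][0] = 'variation'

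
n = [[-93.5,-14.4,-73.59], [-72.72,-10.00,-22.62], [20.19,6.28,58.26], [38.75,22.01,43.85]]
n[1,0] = -72.72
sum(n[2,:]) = 84.73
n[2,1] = 6.28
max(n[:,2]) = 58.26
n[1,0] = -72.72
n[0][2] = -73.59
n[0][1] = -14.4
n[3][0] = 38.75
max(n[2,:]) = 58.26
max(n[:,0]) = 38.75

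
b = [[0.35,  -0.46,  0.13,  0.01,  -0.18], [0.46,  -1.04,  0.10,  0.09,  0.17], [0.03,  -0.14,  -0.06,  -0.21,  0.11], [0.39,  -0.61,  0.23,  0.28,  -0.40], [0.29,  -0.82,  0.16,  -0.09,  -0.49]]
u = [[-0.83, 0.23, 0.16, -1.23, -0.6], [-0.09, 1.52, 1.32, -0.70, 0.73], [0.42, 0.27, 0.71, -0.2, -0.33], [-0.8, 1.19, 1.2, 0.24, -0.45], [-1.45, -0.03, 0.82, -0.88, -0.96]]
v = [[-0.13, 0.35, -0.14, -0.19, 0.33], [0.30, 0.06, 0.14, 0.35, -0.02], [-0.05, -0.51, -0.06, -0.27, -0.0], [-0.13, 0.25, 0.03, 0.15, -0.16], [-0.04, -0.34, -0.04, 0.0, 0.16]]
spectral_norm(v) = 0.79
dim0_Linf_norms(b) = [0.46, 1.04, 0.23, 0.28, 0.49]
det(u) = -2.39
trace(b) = -0.96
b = u @ v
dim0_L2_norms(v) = [0.36, 0.75, 0.21, 0.5, 0.4]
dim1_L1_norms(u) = [3.05, 4.36, 1.93, 3.88, 4.14]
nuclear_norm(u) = 7.66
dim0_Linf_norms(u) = [1.45, 1.52, 1.32, 1.23, 0.96]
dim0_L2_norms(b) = [0.76, 1.54, 0.33, 0.37, 0.69]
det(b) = -0.00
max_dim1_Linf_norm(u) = 1.52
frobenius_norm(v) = 1.07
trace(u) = 0.68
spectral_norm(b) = 1.77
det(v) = 0.00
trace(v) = 0.18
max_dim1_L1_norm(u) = 4.36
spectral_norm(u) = 3.19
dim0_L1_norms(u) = [3.59, 3.24, 4.21, 3.25, 3.07]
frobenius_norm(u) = 4.11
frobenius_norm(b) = 1.91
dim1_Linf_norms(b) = [0.46, 1.04, 0.21, 0.61, 0.82]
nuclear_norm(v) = 1.92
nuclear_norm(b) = 2.88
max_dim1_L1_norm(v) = 1.14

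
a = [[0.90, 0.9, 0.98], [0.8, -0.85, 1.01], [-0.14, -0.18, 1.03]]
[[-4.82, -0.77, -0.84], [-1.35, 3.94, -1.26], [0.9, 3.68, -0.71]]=a @ [[-3.66, -1.48, -0.42], [-1.77, -2.56, 0.25], [0.07, 2.92, -0.7]]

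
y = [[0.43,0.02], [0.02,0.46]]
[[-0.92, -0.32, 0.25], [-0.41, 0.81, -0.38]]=y @ [[-2.1,-0.82,0.63], [-0.79,1.80,-0.86]]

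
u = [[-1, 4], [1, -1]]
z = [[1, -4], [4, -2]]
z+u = [[0, 0], [5, -3]]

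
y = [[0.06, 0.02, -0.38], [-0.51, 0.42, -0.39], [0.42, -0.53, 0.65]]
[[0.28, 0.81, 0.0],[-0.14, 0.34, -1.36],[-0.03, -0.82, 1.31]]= y @ [[0.45, 0.21, 2.03], [-0.42, -0.94, -0.52], [-0.68, -2.16, 0.28]]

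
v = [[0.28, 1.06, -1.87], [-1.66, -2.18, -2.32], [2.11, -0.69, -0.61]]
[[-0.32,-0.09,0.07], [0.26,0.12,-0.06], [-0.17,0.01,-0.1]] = v @ [[-0.10, -0.01, -0.03], [-0.13, -0.06, 0.06], [0.08, 0.01, -0.01]]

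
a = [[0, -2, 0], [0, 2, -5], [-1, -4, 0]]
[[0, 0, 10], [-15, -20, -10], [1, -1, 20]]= a @ [[-1, 1, 0], [0, 0, -5], [3, 4, 0]]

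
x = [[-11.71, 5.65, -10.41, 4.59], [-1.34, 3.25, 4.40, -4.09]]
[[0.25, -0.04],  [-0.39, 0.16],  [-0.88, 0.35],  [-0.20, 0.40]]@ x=[[-2.87,  1.28,  -2.78,  1.31], [4.35,  -1.68,  4.76,  -2.44], [9.84,  -3.83,  10.7,  -5.47], [1.81,  0.17,  3.84,  -2.55]]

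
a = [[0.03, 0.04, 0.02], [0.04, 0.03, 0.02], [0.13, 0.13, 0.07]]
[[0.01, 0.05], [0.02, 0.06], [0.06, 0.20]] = a @ [[0.92, 0.72], [-0.20, 0.47], [-0.51, 0.68]]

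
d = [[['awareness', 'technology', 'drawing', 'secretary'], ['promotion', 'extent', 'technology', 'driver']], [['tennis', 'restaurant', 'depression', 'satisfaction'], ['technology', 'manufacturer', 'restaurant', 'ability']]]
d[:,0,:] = [['awareness', 'technology', 'drawing', 'secretary'], ['tennis', 'restaurant', 'depression', 'satisfaction']]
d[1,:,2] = ['depression', 'restaurant']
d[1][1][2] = 'restaurant'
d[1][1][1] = 'manufacturer'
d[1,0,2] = 'depression'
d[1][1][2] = 'restaurant'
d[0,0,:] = ['awareness', 'technology', 'drawing', 'secretary']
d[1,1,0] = 'technology'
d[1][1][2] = 'restaurant'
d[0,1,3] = 'driver'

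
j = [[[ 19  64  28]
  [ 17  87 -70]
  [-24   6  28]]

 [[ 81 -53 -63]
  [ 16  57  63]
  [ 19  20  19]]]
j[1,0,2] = -63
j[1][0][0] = 81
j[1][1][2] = 63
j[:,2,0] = [-24, 19]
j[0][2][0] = -24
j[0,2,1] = 6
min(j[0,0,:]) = 19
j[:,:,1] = [[64, 87, 6], [-53, 57, 20]]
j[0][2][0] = -24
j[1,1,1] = 57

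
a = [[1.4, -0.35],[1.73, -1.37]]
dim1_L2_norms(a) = [1.44, 2.21]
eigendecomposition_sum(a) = [[1.28, -0.18], [0.88, -0.12]] + [[0.12, -0.17],[0.85, -1.25]]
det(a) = -1.31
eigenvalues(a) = [1.16, -1.13]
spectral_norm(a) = 2.59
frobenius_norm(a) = 2.64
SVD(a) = [[-0.53, -0.85],[-0.85, 0.53]] @ diag([2.587468823536892, 0.5072524886332364]) @ [[-0.85, 0.52], [-0.52, -0.85]]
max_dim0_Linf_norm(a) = 1.73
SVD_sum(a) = [[1.18, -0.72], [1.87, -1.14]] + [[0.22, 0.37], [-0.14, -0.23]]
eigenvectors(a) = [[0.83, 0.14], [0.56, 0.99]]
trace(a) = 0.03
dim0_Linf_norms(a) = [1.73, 1.37]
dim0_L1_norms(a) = [3.13, 1.72]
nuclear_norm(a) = 3.09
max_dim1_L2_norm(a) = 2.21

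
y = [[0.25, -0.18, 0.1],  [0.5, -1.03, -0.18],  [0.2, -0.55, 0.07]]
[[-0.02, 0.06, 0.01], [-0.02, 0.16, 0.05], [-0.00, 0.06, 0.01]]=y@[[-0.12, 0.23, 0.06], [-0.04, -0.03, -0.01], [-0.01, -0.07, -0.08]]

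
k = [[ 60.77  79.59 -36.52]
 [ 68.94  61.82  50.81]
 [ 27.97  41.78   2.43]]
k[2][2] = 2.43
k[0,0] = 60.77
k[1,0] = 68.94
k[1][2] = 50.81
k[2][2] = 2.43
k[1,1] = 61.82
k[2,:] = [27.97, 41.78, 2.43]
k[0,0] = 60.77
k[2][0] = 27.97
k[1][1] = 61.82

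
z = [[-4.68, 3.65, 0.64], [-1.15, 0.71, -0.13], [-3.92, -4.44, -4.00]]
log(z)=[[1.66, 0.17, 1.13], [0.09, -0.77, 0.34], [-7.75, 7.46, 0.92]]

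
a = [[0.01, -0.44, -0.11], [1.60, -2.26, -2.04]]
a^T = [[0.01, 1.6], [-0.44, -2.26], [-0.11, -2.04]]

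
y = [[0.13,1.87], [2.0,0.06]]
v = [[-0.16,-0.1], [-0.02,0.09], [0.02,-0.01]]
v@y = [[-0.22, -0.31],  [0.18, -0.03],  [-0.02, 0.04]]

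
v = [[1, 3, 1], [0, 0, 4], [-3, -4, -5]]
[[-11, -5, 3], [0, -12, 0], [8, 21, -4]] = v@[[4, -2, 0], [-5, 0, 1], [0, -3, 0]]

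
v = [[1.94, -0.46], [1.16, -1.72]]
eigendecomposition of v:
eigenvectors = [[0.95, 0.13], [0.31, 0.99]]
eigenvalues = [1.79, -1.57]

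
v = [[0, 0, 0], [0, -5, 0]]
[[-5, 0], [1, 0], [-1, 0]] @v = [[0, 0, 0], [0, 0, 0], [0, 0, 0]]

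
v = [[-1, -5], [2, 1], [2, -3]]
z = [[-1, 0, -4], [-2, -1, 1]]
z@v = [[-7, 17], [2, 6]]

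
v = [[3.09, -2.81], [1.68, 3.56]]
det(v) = 15.72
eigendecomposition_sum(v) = [[(1.55+1.26j), -1.40+2.16j], [0.84-1.29j, 1.78+0.90j]] + [[(1.55-1.26j), (-1.4-2.16j)], [(0.84+1.29j), 1.78-0.90j]]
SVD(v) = [[-0.77, 0.63], [0.63, 0.77]] @ diag([4.623861632018816, 3.4000152364282576]) @ [[-0.29, 0.96], [0.96, 0.29]]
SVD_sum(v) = [[1.03, -3.43], [-0.84, 2.8]] + [[2.06, 0.62], [2.52, 0.76]]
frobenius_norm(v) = 5.74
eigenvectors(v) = [[(0.79+0j), (0.79-0j)], [(-0.07-0.61j), (-0.07+0.61j)]]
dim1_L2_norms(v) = [4.18, 3.94]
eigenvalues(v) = [(3.32+2.16j), (3.32-2.16j)]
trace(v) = 6.65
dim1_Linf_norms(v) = [3.09, 3.56]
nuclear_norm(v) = 8.02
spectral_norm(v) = 4.62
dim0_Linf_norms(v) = [3.09, 3.56]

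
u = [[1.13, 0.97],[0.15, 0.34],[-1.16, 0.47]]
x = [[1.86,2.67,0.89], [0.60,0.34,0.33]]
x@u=[[1.47, 3.13], [0.35, 0.85]]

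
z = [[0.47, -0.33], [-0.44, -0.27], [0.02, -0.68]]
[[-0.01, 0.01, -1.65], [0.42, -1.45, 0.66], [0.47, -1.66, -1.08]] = z@[[-0.51,1.77,-2.44], [-0.71,2.49,1.52]]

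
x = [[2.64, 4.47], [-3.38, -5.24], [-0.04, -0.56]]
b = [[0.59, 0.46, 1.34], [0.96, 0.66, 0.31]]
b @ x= [[-0.05, -0.52],  [0.29, 0.66]]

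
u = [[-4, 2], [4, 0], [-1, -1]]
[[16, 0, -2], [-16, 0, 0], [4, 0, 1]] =u@[[-4, 0, 0], [0, 0, -1]]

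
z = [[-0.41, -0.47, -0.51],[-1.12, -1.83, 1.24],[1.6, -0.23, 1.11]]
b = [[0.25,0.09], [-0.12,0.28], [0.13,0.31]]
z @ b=[[-0.11, -0.33],  [0.10, -0.23],  [0.57, 0.42]]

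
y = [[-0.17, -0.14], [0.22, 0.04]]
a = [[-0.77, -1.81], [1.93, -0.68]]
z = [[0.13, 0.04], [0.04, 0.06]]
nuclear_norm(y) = 0.38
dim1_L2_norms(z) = [0.14, 0.07]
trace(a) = -1.45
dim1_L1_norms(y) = [0.31, 0.26]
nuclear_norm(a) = 4.01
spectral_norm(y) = 0.30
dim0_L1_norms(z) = [0.17, 0.1]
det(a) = 4.02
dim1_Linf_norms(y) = [0.17, 0.22]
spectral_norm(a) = 2.08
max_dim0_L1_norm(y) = 0.39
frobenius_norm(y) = 0.31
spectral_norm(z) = 0.15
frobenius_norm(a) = 2.84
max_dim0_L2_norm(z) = 0.14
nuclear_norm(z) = 0.19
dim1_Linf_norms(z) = [0.13, 0.06]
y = a @ z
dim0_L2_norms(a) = [2.08, 1.93]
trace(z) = 0.19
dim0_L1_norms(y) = [0.39, 0.18]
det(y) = 0.02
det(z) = 0.01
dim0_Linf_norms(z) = [0.13, 0.06]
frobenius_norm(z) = 0.15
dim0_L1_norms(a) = [2.7, 2.49]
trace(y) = -0.13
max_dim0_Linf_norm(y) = 0.22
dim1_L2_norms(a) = [1.97, 2.05]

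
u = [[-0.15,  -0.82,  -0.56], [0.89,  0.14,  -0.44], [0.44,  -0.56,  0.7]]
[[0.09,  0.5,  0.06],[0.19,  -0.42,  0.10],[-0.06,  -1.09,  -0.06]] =u@[[0.13, -0.92, 0.05], [-0.01, 0.15, -0.0], [-0.18, -0.86, -0.12]]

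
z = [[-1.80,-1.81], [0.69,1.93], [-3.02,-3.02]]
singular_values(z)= [5.32, 0.82]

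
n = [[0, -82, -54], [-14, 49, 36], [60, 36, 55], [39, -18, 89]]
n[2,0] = 60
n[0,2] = -54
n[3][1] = -18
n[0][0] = 0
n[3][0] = 39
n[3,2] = 89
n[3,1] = -18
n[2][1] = 36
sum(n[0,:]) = -136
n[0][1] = -82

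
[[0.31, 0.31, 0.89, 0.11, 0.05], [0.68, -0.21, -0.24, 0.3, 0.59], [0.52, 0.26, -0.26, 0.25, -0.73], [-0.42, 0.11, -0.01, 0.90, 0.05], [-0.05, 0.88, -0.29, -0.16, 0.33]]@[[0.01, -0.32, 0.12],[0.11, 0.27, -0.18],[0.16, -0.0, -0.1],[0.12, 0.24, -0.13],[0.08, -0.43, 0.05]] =[[0.2, -0.01, -0.12], [0.03, -0.46, 0.13], [-0.04, 0.28, -0.03], [0.12, 0.36, -0.18], [0.06, 0.07, -0.1]]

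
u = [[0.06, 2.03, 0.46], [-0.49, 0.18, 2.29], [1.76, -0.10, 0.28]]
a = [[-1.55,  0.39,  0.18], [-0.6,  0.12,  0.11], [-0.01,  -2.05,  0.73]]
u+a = [[-1.49,  2.42,  0.64], [-1.09,  0.30,  2.4], [1.75,  -2.15,  1.01]]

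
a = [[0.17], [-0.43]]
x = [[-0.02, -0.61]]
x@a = [[0.26]]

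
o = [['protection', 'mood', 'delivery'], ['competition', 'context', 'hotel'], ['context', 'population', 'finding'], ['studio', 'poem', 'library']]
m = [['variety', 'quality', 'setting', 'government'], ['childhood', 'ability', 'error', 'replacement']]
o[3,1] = 'poem'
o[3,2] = 'library'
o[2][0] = 'context'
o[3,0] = 'studio'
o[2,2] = 'finding'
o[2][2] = 'finding'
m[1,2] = 'error'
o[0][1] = 'mood'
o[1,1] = 'context'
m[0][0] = 'variety'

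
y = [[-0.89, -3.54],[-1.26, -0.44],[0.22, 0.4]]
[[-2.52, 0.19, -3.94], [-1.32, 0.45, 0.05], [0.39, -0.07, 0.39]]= y@[[0.88, -0.37, -0.47], [0.49, 0.04, 1.23]]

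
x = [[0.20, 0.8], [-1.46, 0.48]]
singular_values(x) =[1.54, 0.82]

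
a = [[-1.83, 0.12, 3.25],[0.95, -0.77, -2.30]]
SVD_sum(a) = [[-1.69,0.44,3.28], [1.16,-0.30,-2.26]] + [[-0.14,-0.32,-0.03], [-0.21,-0.47,-0.04]]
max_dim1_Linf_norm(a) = 3.25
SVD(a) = [[-0.82, 0.57], [0.57, 0.82]] @ diag([4.508087346020567, 0.6231761232984152]) @ [[0.45, -0.12, -0.88], [-0.41, -0.91, -0.09]]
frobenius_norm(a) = 4.55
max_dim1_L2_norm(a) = 3.73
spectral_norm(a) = 4.51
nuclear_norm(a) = 5.13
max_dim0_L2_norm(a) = 3.98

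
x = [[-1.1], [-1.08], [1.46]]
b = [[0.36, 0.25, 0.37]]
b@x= [[-0.13]]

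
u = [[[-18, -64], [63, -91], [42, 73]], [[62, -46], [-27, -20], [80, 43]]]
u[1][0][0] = 62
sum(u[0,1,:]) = -28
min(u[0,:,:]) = -91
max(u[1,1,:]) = -20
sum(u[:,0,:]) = -66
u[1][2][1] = 43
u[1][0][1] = -46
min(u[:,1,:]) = -91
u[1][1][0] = -27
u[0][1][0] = 63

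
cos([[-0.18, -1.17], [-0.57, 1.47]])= [[0.71, 0.56],[0.27, -0.07]]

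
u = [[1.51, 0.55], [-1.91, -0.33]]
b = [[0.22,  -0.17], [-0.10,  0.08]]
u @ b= [[0.28, -0.21], [-0.39, 0.30]]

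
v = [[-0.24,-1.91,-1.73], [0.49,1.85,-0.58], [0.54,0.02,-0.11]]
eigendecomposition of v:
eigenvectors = [[(0.89+0j), 0.89-0.00j, (0.62+0j)], [-0.11-0.19j, -0.11+0.19j, (-0.76+0j)], [(0.02-0.4j), (0.02+0.4j), 0.19+0.00j]]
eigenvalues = [(-0.05+1.19j), (-0.05-1.19j), (1.6+0j)]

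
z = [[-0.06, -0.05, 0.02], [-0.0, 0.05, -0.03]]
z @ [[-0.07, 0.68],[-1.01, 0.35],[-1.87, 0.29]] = [[0.02, -0.05], [0.01, 0.01]]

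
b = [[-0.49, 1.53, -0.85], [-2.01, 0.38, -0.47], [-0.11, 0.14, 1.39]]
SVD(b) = [[-0.61, 0.47, 0.64], [-0.76, -0.56, -0.32], [0.21, -0.68, 0.70]] @ diag([2.464926134867114, 1.51222543961729, 1.144558154670771]) @ [[0.74, -0.49, 0.47], [0.64, 0.27, -0.72], [0.22, 0.83, 0.51]]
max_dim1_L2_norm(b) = 2.1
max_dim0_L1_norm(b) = 2.71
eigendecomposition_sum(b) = [[-0.26+0.83j,0.77+0.04j,-0.20+0.25j], [(-1-0.04j),0.19+0.87j,-0.34-0.15j], [(-0+0.06j),(0.06-0.01j),-0.01+0.02j]] + [[-0.26-0.83j, 0.77-0.04j, (-0.2-0.25j)], [(-1+0.04j), 0.19-0.87j, (-0.34+0.15j)], [(-0-0.06j), (0.06+0.01j), (-0.01-0.02j)]] + [[(0.03-0j), -0.01+0.00j, (-0.45-0j)], [-0.02+0.00j, -0j, (0.22+0j)], [-0.11+0.00j, 0.03-0.00j, 1.41+0.00j]]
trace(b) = 1.28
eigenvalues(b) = [(-0.08+1.72j), (-0.08-1.72j), (1.45+0j)]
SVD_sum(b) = [[-1.11, 0.73, -0.71], [-1.39, 0.91, -0.89], [0.37, -0.25, 0.24]] + [[0.46, 0.20, -0.51], [-0.54, -0.23, 0.61], [-0.66, -0.28, 0.74]] + [[0.16, 0.6, 0.37], [-0.08, -0.3, -0.19], [0.18, 0.67, 0.41]]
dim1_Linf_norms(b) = [1.53, 2.01, 1.39]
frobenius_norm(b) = 3.11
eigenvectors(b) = [[-0.17+0.63j, (-0.17-0.63j), (-0.3+0j)], [(-0.75+0j), (-0.75-0j), (0.15+0j)], [0.00+0.05j, -0.05j, (0.94+0j)]]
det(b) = 4.27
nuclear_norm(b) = 5.12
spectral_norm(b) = 2.46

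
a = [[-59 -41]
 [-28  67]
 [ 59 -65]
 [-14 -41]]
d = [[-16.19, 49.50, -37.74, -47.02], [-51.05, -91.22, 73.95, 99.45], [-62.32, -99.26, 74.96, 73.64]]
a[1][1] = 67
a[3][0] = -14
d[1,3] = 99.45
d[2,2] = 74.96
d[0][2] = -37.74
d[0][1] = 49.5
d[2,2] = 74.96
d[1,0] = -51.05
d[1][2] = 73.95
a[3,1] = -41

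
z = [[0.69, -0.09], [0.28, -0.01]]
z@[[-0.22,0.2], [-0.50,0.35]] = [[-0.11, 0.11], [-0.06, 0.05]]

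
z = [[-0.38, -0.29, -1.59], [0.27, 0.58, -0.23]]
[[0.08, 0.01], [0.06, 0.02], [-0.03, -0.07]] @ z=[[-0.03, -0.02, -0.13], [-0.02, -0.01, -0.1], [-0.01, -0.03, 0.06]]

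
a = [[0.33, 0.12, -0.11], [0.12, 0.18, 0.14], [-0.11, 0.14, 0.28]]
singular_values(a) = [0.42, 0.37, 0.0]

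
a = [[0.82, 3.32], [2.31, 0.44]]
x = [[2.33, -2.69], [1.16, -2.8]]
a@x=[[5.76, -11.5],  [5.89, -7.45]]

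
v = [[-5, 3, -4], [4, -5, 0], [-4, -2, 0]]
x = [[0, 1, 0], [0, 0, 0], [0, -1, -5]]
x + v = [[-5, 4, -4], [4, -5, 0], [-4, -3, -5]]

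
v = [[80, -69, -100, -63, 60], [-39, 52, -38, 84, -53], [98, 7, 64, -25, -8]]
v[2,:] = [98, 7, 64, -25, -8]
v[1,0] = -39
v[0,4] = 60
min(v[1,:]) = -53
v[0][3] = -63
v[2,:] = [98, 7, 64, -25, -8]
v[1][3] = 84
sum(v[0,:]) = -92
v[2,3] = -25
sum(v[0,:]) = -92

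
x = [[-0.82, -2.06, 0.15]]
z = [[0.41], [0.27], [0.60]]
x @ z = [[-0.8]]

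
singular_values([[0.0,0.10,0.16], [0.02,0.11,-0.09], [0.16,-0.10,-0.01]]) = [0.22, 0.17, 0.12]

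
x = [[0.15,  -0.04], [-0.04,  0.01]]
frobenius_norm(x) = 0.16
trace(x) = 0.16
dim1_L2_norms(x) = [0.16, 0.04]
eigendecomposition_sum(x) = [[0.15, -0.04], [-0.04, 0.01]] + [[-0.0, -0.00],[-0.0, -0.0]]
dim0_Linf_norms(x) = [0.15, 0.04]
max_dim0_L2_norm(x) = 0.16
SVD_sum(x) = [[0.15, -0.04], [-0.04, 0.01]] + [[-0.0, -0.0], [-0.00, -0.00]]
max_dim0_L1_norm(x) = 0.19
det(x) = -0.00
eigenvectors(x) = [[0.97,0.26], [-0.26,0.97]]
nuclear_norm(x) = 0.16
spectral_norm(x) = 0.16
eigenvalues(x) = [0.16, -0.0]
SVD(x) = [[-0.97, 0.26], [0.26, 0.97]] @ diag([0.16062257748298547, 0.0006225774829854964]) @ [[-0.97, 0.26], [-0.26, -0.97]]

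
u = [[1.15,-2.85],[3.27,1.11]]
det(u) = 10.596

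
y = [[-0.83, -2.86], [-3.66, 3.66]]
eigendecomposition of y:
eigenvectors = [[-0.86, 0.42], [-0.51, -0.91]]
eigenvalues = [-2.52, 5.35]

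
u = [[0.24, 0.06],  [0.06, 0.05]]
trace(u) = 0.29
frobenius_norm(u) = 0.26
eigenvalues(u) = [0.26, 0.03]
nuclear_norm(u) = 0.29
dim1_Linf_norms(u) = [0.24, 0.06]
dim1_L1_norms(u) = [0.3, 0.11]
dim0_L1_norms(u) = [0.3, 0.11]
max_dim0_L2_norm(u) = 0.25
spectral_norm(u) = 0.26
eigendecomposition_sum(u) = [[0.24, 0.07], [0.07, 0.02]] + [[0.0, -0.01], [-0.01, 0.03]]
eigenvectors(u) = [[0.96, -0.28], [0.28, 0.96]]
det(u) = 0.01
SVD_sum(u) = [[0.24, 0.07],[0.07, 0.02]] + [[0.00,-0.01], [-0.01,0.03]]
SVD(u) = [[-0.96, -0.28],[-0.28, 0.96]] @ diag([0.2573610252712212, 0.03263897472877885]) @ [[-0.96, -0.28], [-0.28, 0.96]]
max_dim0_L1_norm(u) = 0.3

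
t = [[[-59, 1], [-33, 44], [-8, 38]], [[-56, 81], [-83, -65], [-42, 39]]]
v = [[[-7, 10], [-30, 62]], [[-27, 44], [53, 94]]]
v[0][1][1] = 62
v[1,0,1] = 44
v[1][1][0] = 53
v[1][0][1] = 44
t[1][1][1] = -65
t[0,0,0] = -59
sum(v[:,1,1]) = 156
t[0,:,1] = [1, 44, 38]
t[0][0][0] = -59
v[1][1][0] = 53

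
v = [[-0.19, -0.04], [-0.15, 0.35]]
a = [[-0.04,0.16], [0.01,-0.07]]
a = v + [[0.15, 0.2], [0.16, -0.42]]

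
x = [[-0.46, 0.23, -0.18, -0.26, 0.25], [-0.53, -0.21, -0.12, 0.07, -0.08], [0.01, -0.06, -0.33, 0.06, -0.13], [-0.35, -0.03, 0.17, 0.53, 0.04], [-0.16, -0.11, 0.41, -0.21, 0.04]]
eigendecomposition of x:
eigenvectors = [[(0.24+0j),(0.11-0.53j),0.11+0.53j,(0.12+0j),(0.15+0j)], [-0.24+0.00j,(0.64+0j),0.64-0.00j,(0.78+0j),-0.61+0.00j], [-0.07+0.00j,0.22j,-0.22j,(0.53+0j),-0.18+0.00j], [(-0.9+0j),(0.13-0.19j),(0.13+0.19j),(-0.01+0j),(0.06+0j)], [(0.26+0j),(0.43-0.12j),0.43+0.12j,(-0.3+0j),(0.76+0j)]]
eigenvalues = [(0.62+0j), (-0.34+0.39j), (-0.34-0.39j), (-0.35+0j), (-0.02+0j)]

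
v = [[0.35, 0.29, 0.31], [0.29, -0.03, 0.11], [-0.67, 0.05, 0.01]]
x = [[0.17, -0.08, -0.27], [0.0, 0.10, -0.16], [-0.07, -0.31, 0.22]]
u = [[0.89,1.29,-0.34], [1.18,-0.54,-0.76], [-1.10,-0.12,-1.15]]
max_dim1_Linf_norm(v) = 0.67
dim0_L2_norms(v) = [0.81, 0.3, 0.33]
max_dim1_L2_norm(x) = 0.39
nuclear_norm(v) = 1.30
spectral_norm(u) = 1.91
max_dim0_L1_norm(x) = 0.65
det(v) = -0.03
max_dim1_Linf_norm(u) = 1.29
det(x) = -0.01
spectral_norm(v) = 0.83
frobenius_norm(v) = 0.92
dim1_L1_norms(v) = [0.95, 0.43, 0.73]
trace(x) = 0.49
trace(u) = -0.80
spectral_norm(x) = 0.46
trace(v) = 0.33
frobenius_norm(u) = 2.72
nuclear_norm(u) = 4.64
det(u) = 3.55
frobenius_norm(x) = 0.54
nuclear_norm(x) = 0.80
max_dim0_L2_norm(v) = 0.81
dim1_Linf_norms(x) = [0.27, 0.16, 0.31]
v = x @ u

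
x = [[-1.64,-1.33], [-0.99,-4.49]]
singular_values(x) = [4.91, 1.23]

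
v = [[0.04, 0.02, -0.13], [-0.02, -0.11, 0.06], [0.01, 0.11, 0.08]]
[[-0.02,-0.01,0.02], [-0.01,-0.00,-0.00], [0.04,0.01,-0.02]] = v @ [[-0.06, -0.05, 0.08], [0.23, 0.07, -0.07], [0.20, 0.09, -0.13]]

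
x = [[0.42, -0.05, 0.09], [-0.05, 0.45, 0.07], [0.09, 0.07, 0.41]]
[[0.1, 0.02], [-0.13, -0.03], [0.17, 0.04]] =x @ [[0.10, 0.02], [-0.34, -0.09], [0.44, 0.11]]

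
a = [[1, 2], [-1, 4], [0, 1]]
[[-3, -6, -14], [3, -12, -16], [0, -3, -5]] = a @ [[-3, 0, -4], [0, -3, -5]]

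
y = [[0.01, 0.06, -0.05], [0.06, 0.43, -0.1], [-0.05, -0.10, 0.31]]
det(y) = -0.00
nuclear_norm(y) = 0.76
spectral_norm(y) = 0.50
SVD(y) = [[-0.16, 0.05, 0.99], [-0.86, -0.51, -0.11], [0.49, -0.86, 0.12]] @ diag([0.49872212979539465, 0.25410284681501727, 0.0028249766104119505]) @ [[-0.16, -0.86, 0.49],  [0.05, -0.51, -0.86],  [-0.99, 0.11, -0.12]]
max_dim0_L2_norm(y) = 0.45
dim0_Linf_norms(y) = [0.06, 0.43, 0.31]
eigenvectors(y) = [[-0.99,0.16,-0.05],  [0.11,0.86,0.51],  [-0.12,-0.49,0.86]]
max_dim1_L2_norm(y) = 0.45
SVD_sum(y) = [[0.01, 0.07, -0.04], [0.07, 0.36, -0.21], [-0.04, -0.21, 0.12]] + [[0.0, -0.01, -0.01], [-0.01, 0.07, 0.11], [-0.01, 0.11, 0.19]] + [[-0.00, 0.0, -0.0], [0.00, -0.0, 0.00], [-0.00, 0.00, -0.0]]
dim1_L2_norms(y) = [0.08, 0.45, 0.33]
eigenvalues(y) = [-0.0, 0.5, 0.25]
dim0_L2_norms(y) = [0.08, 0.45, 0.33]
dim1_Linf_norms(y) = [0.06, 0.43, 0.31]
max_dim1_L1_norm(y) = 0.59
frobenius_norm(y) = 0.56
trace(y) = 0.75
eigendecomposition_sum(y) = [[-0.0, 0.0, -0.00], [0.00, -0.00, 0.0], [-0.0, 0.0, -0.0]] + [[0.01,0.07,-0.04],[0.07,0.36,-0.21],[-0.04,-0.21,0.12]] + [[0.0,-0.01,-0.01],[-0.01,0.07,0.11],[-0.01,0.11,0.19]]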